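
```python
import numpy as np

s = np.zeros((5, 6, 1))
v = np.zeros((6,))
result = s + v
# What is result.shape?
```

(5, 6, 6)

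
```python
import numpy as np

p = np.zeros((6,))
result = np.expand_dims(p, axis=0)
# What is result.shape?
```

(1, 6)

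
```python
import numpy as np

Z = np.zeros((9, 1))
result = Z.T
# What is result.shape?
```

(1, 9)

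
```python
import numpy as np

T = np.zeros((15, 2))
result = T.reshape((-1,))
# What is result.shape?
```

(30,)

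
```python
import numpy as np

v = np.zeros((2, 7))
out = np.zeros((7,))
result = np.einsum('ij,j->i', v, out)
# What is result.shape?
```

(2,)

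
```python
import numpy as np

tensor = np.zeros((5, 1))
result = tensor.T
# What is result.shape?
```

(1, 5)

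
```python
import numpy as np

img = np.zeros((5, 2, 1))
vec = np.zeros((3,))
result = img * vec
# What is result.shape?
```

(5, 2, 3)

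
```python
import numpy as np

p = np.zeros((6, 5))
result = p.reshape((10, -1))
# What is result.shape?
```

(10, 3)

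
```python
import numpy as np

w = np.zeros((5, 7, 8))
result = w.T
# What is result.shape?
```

(8, 7, 5)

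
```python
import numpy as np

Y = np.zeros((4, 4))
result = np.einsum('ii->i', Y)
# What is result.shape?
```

(4,)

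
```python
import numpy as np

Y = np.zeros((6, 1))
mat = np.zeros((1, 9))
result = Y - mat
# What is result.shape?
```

(6, 9)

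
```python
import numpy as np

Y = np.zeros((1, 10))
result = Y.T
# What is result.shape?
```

(10, 1)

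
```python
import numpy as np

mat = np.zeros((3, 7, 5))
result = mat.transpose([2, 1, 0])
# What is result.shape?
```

(5, 7, 3)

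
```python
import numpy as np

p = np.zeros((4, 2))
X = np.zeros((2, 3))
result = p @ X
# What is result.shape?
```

(4, 3)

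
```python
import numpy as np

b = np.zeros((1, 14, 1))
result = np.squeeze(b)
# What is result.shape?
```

(14,)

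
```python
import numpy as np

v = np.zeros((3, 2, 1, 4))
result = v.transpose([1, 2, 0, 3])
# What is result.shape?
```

(2, 1, 3, 4)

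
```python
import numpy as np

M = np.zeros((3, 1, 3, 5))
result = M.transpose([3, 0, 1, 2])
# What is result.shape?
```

(5, 3, 1, 3)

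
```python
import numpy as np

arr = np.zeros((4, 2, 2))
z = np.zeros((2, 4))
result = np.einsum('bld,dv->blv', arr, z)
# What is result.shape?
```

(4, 2, 4)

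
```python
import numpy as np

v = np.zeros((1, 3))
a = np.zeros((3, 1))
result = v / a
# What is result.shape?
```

(3, 3)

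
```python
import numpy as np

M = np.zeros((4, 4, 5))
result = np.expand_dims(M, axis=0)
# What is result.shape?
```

(1, 4, 4, 5)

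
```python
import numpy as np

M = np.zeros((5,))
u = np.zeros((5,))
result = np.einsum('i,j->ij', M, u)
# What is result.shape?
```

(5, 5)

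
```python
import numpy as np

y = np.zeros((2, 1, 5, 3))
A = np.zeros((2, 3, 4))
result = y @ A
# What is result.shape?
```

(2, 2, 5, 4)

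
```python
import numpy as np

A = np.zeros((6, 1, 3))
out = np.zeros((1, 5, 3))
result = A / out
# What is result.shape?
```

(6, 5, 3)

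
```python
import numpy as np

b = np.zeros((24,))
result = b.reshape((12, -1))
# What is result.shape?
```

(12, 2)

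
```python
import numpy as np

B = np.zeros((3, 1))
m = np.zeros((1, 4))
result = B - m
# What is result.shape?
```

(3, 4)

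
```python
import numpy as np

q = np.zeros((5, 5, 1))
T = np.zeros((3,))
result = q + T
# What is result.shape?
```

(5, 5, 3)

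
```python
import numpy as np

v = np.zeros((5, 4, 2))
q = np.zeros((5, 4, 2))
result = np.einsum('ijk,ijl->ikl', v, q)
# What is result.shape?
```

(5, 2, 2)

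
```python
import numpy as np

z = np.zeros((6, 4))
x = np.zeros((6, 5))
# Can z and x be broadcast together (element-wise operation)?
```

No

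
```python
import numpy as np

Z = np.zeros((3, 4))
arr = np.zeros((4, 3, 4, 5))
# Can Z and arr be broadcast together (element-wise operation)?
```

No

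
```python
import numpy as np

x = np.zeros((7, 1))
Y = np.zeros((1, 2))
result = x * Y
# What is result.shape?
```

(7, 2)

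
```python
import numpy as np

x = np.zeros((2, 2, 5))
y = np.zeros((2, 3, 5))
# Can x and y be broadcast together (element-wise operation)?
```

No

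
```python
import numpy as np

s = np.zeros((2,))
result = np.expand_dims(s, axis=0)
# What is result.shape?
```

(1, 2)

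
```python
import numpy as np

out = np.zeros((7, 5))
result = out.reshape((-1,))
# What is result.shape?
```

(35,)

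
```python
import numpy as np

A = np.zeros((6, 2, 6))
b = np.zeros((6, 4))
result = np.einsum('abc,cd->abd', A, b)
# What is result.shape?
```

(6, 2, 4)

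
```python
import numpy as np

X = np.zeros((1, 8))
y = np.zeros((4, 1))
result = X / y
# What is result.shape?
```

(4, 8)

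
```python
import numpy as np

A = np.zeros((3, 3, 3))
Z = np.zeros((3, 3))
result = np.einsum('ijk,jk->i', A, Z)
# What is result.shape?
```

(3,)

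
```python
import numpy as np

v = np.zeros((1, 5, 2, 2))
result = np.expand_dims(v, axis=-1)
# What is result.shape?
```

(1, 5, 2, 2, 1)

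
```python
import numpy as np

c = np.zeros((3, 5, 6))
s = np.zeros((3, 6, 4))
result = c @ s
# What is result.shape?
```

(3, 5, 4)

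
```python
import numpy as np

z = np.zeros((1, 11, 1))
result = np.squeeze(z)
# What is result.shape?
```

(11,)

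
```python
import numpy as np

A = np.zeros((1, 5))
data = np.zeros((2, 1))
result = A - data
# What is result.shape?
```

(2, 5)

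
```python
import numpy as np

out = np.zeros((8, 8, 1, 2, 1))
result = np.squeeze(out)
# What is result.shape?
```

(8, 8, 2)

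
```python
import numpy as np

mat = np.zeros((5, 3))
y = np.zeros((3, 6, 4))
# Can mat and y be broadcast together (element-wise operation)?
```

No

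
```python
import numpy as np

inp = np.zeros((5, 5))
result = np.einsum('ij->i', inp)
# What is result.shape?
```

(5,)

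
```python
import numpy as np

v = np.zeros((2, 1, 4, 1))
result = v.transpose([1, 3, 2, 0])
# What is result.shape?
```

(1, 1, 4, 2)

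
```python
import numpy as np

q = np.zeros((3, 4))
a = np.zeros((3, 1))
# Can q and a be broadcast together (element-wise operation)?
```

Yes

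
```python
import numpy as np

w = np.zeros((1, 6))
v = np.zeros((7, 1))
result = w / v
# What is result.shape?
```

(7, 6)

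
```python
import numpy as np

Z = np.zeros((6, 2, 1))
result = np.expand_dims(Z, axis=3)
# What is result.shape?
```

(6, 2, 1, 1)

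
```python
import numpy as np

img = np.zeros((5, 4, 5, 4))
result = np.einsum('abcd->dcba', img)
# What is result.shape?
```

(4, 5, 4, 5)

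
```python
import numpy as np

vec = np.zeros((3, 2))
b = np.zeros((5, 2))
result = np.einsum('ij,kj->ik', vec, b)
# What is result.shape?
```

(3, 5)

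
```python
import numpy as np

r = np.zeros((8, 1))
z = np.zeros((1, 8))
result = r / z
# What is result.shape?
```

(8, 8)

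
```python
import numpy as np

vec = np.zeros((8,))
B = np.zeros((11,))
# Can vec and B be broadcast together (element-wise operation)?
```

No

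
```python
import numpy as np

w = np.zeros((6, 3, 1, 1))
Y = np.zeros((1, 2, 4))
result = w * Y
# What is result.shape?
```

(6, 3, 2, 4)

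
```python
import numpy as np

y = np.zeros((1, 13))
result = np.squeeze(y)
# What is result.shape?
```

(13,)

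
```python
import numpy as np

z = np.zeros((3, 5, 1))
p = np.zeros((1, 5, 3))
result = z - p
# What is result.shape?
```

(3, 5, 3)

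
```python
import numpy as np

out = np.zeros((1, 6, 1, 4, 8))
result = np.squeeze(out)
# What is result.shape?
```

(6, 4, 8)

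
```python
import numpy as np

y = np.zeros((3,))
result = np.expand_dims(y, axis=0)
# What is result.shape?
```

(1, 3)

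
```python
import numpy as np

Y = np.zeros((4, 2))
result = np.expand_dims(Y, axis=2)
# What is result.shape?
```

(4, 2, 1)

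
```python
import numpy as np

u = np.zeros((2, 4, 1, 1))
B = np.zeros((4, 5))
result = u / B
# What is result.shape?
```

(2, 4, 4, 5)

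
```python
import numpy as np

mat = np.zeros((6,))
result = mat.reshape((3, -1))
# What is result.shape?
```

(3, 2)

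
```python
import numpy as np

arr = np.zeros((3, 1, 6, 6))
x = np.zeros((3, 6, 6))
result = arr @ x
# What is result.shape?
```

(3, 3, 6, 6)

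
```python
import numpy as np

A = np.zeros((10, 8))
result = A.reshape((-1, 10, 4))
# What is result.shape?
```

(2, 10, 4)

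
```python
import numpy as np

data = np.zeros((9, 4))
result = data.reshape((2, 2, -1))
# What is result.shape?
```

(2, 2, 9)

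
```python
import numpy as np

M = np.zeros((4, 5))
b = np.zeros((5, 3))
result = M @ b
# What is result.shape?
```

(4, 3)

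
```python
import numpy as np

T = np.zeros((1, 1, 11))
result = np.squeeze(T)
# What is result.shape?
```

(11,)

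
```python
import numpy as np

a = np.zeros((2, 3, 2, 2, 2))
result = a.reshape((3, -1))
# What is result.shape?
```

(3, 16)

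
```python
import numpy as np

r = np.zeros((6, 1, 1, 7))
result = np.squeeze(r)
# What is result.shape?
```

(6, 7)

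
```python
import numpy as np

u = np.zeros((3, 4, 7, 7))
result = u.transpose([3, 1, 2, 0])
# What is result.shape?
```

(7, 4, 7, 3)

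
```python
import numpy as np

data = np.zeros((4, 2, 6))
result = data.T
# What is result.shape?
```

(6, 2, 4)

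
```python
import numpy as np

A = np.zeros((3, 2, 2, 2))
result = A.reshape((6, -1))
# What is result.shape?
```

(6, 4)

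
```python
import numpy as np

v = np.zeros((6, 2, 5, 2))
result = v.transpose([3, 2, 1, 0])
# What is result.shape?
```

(2, 5, 2, 6)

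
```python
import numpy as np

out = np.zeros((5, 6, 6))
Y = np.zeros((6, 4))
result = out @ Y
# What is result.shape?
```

(5, 6, 4)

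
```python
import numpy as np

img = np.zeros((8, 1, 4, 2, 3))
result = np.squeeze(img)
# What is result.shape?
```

(8, 4, 2, 3)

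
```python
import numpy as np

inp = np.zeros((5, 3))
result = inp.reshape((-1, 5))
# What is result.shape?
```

(3, 5)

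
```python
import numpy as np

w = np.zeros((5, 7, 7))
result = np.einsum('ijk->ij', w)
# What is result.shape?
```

(5, 7)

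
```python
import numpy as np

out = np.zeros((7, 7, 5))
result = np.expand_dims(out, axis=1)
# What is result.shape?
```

(7, 1, 7, 5)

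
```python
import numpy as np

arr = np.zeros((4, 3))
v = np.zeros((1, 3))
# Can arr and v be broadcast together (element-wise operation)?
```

Yes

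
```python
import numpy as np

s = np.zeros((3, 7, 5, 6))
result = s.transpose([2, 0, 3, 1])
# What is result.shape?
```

(5, 3, 6, 7)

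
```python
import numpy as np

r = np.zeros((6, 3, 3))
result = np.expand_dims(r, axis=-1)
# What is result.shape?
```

(6, 3, 3, 1)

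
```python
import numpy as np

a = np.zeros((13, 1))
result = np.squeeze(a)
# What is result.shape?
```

(13,)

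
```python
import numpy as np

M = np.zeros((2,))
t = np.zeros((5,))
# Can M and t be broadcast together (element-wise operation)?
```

No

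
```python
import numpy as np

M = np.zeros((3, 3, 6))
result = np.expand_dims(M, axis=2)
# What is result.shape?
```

(3, 3, 1, 6)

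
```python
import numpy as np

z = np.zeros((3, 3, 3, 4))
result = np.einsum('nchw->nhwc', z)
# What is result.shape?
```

(3, 3, 4, 3)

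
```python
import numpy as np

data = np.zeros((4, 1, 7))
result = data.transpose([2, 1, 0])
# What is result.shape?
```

(7, 1, 4)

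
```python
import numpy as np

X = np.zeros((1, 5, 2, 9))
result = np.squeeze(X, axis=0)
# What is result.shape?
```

(5, 2, 9)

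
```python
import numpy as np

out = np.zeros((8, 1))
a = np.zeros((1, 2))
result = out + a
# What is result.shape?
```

(8, 2)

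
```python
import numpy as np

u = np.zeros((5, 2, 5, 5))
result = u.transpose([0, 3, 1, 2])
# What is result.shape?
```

(5, 5, 2, 5)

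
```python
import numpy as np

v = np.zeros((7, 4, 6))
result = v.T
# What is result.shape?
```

(6, 4, 7)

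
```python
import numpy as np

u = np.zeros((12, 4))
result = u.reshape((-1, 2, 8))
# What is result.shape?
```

(3, 2, 8)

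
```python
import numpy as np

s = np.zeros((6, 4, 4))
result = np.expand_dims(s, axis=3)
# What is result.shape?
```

(6, 4, 4, 1)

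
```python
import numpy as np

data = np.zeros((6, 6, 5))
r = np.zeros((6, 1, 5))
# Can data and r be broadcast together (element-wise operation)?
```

Yes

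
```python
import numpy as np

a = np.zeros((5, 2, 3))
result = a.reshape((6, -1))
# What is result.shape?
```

(6, 5)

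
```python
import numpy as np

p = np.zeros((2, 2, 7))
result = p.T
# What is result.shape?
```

(7, 2, 2)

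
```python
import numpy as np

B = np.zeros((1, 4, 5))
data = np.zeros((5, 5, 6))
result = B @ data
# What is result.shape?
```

(5, 4, 6)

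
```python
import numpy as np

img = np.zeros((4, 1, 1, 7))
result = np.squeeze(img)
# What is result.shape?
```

(4, 7)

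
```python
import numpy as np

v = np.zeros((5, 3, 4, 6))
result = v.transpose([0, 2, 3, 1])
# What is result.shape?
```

(5, 4, 6, 3)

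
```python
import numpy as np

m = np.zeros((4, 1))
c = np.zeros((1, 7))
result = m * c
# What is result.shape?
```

(4, 7)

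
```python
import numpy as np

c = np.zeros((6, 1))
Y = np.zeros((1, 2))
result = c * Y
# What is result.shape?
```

(6, 2)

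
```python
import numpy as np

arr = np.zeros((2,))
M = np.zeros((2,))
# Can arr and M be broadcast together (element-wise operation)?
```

Yes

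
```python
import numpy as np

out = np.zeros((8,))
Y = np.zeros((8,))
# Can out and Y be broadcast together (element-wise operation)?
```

Yes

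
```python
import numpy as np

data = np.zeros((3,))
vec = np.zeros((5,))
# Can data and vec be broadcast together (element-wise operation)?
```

No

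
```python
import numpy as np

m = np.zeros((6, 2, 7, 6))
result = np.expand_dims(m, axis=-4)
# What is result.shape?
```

(6, 1, 2, 7, 6)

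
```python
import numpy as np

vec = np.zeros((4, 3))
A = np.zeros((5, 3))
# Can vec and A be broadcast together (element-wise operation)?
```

No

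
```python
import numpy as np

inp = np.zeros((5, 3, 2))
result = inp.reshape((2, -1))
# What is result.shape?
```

(2, 15)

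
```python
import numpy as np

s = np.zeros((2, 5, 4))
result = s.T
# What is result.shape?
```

(4, 5, 2)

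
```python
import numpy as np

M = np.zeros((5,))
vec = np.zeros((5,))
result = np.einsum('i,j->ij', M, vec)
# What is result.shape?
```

(5, 5)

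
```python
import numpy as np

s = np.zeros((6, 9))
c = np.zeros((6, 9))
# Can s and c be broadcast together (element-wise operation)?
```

Yes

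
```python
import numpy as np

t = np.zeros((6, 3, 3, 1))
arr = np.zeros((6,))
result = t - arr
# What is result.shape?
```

(6, 3, 3, 6)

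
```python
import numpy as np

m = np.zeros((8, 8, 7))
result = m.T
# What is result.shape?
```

(7, 8, 8)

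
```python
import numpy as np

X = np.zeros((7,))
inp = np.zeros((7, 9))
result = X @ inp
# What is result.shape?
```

(9,)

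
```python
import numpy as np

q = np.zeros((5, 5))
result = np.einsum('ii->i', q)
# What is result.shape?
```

(5,)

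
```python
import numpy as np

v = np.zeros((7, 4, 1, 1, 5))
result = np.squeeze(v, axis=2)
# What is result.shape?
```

(7, 4, 1, 5)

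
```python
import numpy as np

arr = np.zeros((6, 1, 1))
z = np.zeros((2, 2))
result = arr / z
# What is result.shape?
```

(6, 2, 2)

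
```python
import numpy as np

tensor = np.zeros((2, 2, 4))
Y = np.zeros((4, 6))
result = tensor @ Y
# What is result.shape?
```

(2, 2, 6)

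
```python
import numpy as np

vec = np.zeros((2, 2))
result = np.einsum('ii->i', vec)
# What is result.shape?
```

(2,)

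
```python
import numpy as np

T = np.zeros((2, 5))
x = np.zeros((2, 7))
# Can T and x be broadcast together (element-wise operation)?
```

No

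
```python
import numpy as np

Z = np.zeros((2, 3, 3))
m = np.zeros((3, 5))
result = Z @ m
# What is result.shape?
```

(2, 3, 5)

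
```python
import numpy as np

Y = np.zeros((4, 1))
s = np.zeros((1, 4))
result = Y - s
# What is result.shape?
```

(4, 4)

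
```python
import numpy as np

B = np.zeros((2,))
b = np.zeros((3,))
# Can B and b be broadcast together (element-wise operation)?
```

No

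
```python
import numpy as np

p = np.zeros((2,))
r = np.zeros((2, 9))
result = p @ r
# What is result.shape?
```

(9,)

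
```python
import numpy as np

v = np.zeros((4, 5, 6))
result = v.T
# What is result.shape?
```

(6, 5, 4)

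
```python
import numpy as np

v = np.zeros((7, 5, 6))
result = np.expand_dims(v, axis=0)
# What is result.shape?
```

(1, 7, 5, 6)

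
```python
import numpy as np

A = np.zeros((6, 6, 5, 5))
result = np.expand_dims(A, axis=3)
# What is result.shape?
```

(6, 6, 5, 1, 5)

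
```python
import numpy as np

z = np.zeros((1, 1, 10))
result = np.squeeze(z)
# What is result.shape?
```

(10,)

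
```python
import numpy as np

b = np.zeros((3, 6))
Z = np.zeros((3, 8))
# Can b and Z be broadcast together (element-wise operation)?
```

No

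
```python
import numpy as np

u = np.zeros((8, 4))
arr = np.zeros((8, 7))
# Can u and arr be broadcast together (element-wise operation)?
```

No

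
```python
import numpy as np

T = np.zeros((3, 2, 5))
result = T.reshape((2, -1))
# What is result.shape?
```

(2, 15)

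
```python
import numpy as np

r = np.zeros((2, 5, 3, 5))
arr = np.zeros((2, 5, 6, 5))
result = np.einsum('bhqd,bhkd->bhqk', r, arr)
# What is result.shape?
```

(2, 5, 3, 6)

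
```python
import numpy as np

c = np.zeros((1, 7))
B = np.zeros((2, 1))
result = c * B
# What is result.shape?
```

(2, 7)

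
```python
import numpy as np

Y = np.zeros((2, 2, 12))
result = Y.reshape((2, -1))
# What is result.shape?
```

(2, 24)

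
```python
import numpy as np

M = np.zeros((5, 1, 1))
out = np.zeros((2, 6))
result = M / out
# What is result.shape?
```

(5, 2, 6)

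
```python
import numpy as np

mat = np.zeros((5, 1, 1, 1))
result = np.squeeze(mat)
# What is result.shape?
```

(5,)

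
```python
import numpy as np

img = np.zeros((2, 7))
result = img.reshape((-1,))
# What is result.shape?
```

(14,)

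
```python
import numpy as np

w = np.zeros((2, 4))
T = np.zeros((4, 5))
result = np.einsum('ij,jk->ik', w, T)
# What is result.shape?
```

(2, 5)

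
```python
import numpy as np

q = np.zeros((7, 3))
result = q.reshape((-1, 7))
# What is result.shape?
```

(3, 7)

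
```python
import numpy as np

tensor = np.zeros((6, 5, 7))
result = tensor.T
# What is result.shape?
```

(7, 5, 6)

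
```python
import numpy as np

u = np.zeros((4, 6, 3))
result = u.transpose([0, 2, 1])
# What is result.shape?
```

(4, 3, 6)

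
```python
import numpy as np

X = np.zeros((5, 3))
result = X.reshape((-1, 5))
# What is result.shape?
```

(3, 5)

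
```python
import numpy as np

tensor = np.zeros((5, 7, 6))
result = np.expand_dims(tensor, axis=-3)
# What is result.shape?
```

(5, 1, 7, 6)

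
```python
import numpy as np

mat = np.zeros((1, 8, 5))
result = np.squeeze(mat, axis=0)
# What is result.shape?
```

(8, 5)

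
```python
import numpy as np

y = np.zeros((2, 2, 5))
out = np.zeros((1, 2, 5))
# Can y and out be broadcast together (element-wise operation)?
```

Yes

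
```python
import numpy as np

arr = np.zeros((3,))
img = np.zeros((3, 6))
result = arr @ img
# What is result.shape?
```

(6,)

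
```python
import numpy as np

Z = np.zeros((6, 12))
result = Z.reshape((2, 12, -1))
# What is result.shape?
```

(2, 12, 3)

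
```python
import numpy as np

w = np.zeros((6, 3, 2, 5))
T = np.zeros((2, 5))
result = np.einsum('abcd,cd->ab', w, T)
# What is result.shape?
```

(6, 3)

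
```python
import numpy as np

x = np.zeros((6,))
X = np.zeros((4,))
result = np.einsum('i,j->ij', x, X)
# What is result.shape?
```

(6, 4)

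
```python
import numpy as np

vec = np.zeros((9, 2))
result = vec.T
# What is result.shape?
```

(2, 9)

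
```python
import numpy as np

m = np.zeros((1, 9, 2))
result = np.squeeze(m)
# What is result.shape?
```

(9, 2)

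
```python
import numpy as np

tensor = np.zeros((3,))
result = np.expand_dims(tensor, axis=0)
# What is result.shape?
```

(1, 3)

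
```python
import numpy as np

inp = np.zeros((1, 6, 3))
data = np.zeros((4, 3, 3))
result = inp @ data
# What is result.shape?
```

(4, 6, 3)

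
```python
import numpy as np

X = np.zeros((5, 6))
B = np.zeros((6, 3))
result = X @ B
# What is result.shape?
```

(5, 3)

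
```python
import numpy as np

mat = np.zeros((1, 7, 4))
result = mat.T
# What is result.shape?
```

(4, 7, 1)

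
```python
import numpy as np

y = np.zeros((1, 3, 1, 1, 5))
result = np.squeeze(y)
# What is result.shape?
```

(3, 5)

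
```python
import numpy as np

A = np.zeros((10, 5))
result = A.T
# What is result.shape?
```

(5, 10)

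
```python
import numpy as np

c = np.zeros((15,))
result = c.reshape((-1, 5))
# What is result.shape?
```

(3, 5)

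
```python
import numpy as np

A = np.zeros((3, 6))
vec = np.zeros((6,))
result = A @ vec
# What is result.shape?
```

(3,)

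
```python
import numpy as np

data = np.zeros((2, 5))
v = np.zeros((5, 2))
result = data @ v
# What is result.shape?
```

(2, 2)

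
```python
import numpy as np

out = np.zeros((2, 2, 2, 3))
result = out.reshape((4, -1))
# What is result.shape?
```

(4, 6)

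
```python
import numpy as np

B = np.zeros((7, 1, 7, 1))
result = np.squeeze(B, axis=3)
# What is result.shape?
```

(7, 1, 7)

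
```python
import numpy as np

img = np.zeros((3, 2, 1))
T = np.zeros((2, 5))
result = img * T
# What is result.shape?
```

(3, 2, 5)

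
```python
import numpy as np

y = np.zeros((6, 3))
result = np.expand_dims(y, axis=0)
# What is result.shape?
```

(1, 6, 3)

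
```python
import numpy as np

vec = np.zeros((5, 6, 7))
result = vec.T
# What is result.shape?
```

(7, 6, 5)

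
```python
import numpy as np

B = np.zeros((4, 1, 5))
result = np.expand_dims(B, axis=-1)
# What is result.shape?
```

(4, 1, 5, 1)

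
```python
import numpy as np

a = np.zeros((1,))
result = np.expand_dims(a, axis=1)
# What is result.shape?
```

(1, 1)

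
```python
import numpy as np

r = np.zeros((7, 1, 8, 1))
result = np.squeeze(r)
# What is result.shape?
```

(7, 8)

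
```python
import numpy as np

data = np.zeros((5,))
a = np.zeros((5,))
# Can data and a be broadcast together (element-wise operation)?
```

Yes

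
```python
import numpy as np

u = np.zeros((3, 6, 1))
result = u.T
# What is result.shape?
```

(1, 6, 3)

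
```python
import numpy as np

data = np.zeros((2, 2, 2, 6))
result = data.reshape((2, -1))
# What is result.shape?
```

(2, 24)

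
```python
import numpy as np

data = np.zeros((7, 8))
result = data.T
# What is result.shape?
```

(8, 7)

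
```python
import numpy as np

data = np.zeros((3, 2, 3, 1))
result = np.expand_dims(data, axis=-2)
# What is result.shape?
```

(3, 2, 3, 1, 1)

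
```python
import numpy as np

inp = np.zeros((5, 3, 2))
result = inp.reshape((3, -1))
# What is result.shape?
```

(3, 10)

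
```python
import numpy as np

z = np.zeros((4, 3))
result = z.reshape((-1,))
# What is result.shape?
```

(12,)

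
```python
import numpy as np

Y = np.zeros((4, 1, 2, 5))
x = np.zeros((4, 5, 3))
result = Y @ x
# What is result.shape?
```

(4, 4, 2, 3)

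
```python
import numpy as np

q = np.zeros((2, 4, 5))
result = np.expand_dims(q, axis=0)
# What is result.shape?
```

(1, 2, 4, 5)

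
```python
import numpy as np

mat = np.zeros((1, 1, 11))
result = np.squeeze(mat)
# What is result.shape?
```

(11,)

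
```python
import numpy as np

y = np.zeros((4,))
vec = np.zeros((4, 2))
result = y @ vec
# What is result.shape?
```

(2,)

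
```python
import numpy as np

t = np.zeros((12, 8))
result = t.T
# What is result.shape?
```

(8, 12)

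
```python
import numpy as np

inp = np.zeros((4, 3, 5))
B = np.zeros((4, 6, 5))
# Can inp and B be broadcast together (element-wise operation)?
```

No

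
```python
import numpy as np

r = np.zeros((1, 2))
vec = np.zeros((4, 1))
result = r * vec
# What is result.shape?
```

(4, 2)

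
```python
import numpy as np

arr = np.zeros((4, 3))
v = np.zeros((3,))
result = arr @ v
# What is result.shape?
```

(4,)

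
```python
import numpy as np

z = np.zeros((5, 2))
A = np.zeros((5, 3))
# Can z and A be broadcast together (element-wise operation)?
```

No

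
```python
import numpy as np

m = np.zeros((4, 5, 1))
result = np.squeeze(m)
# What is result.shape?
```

(4, 5)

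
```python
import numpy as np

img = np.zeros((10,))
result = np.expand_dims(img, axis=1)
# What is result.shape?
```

(10, 1)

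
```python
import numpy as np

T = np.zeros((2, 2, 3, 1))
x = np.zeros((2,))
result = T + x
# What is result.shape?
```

(2, 2, 3, 2)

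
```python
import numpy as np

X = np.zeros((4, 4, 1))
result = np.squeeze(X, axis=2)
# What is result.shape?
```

(4, 4)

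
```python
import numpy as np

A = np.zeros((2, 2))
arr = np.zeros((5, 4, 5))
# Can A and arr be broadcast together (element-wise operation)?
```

No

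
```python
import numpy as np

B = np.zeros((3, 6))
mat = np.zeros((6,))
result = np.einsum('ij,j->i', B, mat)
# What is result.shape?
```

(3,)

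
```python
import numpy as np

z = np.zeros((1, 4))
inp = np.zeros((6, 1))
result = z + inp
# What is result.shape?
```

(6, 4)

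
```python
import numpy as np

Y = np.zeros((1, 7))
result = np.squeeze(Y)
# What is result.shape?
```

(7,)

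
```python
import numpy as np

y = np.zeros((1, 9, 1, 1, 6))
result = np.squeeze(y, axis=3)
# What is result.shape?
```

(1, 9, 1, 6)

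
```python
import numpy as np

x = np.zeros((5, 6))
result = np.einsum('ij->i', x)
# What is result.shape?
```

(5,)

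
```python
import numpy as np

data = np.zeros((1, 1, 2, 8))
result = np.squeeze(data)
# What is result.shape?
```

(2, 8)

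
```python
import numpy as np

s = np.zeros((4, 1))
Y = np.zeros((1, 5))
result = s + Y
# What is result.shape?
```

(4, 5)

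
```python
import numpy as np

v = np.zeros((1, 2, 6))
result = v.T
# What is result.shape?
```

(6, 2, 1)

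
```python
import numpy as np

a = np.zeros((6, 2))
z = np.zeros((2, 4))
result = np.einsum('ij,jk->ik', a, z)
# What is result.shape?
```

(6, 4)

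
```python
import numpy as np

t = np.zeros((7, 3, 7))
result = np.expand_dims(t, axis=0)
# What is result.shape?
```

(1, 7, 3, 7)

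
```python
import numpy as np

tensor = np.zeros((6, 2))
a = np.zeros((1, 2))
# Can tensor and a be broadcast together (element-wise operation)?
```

Yes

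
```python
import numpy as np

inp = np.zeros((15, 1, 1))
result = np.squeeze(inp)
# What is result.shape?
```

(15,)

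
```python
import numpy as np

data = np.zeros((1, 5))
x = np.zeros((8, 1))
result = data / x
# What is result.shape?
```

(8, 5)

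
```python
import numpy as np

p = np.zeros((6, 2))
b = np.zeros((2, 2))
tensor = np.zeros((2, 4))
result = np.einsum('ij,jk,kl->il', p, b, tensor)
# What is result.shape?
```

(6, 4)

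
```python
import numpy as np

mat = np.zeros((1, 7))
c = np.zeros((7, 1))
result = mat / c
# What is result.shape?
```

(7, 7)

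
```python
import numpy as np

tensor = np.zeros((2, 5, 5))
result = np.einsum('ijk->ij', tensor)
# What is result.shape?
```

(2, 5)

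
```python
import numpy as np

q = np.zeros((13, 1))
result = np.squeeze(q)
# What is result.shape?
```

(13,)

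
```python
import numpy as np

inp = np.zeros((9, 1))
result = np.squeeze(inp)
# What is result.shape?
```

(9,)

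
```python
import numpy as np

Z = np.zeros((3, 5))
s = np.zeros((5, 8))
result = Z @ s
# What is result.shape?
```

(3, 8)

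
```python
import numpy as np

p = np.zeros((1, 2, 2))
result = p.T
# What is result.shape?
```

(2, 2, 1)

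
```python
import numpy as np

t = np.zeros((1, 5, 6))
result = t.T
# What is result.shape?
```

(6, 5, 1)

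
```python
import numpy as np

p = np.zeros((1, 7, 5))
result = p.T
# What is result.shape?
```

(5, 7, 1)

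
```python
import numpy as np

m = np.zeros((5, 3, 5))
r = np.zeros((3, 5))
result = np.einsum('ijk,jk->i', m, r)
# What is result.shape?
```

(5,)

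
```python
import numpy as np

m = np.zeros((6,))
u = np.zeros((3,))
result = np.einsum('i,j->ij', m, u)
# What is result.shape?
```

(6, 3)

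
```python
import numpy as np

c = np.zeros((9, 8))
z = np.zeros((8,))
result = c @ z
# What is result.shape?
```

(9,)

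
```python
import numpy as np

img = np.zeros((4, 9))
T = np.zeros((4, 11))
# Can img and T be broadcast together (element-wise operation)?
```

No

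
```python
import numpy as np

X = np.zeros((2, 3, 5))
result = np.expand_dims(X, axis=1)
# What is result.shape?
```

(2, 1, 3, 5)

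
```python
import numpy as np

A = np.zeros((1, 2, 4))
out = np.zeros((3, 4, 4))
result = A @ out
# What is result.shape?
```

(3, 2, 4)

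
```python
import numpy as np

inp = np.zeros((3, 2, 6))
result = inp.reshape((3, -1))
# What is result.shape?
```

(3, 12)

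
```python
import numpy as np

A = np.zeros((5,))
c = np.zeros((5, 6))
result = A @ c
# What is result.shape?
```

(6,)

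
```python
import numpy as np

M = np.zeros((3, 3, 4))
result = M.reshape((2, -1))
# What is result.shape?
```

(2, 18)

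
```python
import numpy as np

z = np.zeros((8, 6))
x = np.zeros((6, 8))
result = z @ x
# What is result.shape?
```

(8, 8)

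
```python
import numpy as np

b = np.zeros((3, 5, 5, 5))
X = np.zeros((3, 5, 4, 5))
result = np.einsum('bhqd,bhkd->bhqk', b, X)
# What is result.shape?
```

(3, 5, 5, 4)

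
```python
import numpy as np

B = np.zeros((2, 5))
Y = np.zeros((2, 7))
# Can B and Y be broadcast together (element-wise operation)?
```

No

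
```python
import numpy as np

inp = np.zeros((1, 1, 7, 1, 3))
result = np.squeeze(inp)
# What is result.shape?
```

(7, 3)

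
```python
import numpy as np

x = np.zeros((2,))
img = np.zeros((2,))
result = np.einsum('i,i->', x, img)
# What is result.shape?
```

()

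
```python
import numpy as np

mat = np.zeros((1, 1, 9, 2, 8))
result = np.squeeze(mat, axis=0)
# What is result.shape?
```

(1, 9, 2, 8)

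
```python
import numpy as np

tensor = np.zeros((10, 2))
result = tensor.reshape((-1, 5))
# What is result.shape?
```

(4, 5)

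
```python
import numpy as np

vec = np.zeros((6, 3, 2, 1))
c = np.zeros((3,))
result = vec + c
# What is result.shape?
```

(6, 3, 2, 3)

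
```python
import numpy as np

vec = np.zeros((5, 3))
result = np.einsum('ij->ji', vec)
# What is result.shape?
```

(3, 5)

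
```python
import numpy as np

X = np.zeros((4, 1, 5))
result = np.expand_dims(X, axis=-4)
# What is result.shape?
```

(1, 4, 1, 5)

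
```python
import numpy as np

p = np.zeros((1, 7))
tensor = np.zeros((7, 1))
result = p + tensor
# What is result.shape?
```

(7, 7)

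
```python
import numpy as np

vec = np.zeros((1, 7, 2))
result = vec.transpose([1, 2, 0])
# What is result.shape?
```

(7, 2, 1)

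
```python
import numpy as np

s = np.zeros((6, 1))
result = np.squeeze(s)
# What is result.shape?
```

(6,)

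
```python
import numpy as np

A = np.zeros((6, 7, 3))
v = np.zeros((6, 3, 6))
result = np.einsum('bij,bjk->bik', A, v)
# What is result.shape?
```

(6, 7, 6)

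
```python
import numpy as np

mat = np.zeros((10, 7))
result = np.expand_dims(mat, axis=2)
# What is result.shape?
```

(10, 7, 1)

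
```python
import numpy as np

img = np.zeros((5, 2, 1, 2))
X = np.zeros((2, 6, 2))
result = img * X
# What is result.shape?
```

(5, 2, 6, 2)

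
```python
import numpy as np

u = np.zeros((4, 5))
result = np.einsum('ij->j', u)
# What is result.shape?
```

(5,)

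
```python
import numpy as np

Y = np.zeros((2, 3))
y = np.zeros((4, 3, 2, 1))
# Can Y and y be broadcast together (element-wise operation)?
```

Yes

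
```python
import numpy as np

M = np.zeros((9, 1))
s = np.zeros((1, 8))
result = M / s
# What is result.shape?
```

(9, 8)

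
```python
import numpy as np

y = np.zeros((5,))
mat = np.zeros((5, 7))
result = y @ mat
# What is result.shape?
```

(7,)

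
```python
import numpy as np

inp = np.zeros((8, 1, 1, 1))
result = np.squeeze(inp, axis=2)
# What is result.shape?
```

(8, 1, 1)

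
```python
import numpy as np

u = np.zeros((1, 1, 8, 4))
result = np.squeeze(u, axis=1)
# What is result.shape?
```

(1, 8, 4)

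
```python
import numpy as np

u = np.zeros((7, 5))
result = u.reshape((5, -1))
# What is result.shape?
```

(5, 7)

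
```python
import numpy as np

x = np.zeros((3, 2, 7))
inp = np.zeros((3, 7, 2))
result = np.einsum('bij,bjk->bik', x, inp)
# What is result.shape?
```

(3, 2, 2)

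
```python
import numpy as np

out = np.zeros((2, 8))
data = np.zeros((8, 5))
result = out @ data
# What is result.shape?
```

(2, 5)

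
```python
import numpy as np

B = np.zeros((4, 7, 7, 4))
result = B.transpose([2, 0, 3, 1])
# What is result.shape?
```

(7, 4, 4, 7)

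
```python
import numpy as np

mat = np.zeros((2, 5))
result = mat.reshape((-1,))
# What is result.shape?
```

(10,)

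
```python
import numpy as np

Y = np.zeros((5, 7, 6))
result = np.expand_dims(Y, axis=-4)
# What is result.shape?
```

(1, 5, 7, 6)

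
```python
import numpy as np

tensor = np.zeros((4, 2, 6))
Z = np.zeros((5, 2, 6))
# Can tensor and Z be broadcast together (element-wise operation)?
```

No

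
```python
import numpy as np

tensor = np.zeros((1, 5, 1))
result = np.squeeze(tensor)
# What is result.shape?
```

(5,)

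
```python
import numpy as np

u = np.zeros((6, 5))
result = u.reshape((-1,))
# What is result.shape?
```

(30,)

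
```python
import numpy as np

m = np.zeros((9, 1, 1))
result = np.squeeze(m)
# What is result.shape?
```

(9,)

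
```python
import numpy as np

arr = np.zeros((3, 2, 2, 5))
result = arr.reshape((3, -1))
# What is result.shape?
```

(3, 20)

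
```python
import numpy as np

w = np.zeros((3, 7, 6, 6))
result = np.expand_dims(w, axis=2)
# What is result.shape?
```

(3, 7, 1, 6, 6)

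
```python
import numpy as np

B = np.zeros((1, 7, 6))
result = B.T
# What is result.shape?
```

(6, 7, 1)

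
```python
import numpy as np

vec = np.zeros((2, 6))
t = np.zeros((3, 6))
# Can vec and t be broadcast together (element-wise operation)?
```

No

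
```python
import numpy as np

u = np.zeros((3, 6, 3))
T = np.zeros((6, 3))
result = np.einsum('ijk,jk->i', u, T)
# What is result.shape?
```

(3,)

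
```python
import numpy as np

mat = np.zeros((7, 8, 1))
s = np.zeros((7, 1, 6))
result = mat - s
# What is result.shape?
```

(7, 8, 6)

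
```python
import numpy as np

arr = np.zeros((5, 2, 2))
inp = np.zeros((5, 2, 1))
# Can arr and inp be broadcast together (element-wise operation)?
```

Yes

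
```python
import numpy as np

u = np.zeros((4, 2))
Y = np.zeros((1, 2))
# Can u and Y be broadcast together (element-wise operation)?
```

Yes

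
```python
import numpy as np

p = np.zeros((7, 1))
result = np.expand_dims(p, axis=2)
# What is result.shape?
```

(7, 1, 1)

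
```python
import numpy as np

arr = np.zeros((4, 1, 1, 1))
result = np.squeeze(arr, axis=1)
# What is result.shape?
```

(4, 1, 1)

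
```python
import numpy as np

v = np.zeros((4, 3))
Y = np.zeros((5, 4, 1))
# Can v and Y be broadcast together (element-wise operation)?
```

Yes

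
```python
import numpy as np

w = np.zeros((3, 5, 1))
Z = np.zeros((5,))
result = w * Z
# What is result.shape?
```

(3, 5, 5)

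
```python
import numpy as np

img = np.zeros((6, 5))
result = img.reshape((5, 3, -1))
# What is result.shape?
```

(5, 3, 2)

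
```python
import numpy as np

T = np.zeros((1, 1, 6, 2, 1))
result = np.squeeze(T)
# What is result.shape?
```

(6, 2)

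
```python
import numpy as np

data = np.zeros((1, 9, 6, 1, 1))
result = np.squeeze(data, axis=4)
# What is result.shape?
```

(1, 9, 6, 1)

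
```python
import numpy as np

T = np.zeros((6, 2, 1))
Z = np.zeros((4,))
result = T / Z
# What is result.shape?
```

(6, 2, 4)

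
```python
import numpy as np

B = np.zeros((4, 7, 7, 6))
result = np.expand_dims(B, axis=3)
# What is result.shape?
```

(4, 7, 7, 1, 6)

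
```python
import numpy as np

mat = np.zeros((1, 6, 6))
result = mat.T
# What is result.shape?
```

(6, 6, 1)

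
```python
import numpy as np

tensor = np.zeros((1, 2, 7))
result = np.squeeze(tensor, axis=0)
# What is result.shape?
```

(2, 7)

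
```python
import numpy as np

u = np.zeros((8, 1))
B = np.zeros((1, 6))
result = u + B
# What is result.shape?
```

(8, 6)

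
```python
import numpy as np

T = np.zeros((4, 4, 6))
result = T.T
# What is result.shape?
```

(6, 4, 4)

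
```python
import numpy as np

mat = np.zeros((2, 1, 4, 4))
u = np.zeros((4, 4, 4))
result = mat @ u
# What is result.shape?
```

(2, 4, 4, 4)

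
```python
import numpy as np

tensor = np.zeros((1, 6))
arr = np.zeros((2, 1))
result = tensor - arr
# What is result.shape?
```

(2, 6)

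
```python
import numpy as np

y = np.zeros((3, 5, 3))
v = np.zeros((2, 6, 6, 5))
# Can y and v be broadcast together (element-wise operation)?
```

No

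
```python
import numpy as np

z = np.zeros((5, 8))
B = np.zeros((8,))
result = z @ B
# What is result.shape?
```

(5,)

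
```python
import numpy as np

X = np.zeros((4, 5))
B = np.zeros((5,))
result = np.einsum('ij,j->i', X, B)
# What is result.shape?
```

(4,)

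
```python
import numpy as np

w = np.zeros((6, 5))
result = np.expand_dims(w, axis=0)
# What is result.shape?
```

(1, 6, 5)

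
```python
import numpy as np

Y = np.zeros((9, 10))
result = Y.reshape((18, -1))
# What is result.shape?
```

(18, 5)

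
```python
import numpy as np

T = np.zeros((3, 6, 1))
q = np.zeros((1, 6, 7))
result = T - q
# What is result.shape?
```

(3, 6, 7)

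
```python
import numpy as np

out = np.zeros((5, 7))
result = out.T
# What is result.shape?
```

(7, 5)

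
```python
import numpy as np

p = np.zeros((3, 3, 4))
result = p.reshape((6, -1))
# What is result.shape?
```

(6, 6)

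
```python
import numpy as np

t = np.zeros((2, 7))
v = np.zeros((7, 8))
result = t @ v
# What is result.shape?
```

(2, 8)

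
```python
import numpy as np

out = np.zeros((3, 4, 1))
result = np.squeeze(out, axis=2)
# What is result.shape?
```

(3, 4)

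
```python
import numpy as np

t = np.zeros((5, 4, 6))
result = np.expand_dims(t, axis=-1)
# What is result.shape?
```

(5, 4, 6, 1)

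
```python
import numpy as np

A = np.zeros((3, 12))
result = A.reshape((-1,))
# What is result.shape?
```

(36,)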